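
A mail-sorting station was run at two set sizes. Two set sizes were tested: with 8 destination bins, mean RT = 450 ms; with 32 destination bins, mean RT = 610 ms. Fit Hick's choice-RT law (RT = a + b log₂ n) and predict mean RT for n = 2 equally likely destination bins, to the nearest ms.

290 ms

Fit slope and intercept:
  b = (610 − 450) / (log₂ 32 − log₂ 8) = 160 / (5 − 3) = 80 ms/bit
  a = 450 − 80 × 3 = 210 ms
Then RT(2) = 210 + 80 × log₂ 2 = 210 + 80 × 1 ≈ 290.000 ms.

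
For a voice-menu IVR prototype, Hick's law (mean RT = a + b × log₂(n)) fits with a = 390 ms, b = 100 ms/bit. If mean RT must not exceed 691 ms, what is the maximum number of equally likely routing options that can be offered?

8

100·log₂ n ≤ 691 − 390 = 301, giving log₂ n ≤ 3.0100 and n ≤ 8.056. The largest whole number is 8.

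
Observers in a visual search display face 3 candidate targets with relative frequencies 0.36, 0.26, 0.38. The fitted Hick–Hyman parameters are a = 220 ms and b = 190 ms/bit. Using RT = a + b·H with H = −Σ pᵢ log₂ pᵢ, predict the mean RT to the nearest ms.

518 ms

Entropy contributions −pᵢ log₂ pᵢ: 0.5306, 0.5053, 0.5305; sum H = 1.5664 bits.
RT = a + bH = 220 + 190·1.5664 = 517.61 ms.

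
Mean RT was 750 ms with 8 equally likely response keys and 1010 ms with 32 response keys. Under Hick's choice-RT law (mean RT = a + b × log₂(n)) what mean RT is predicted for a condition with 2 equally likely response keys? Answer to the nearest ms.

Solve the two-equation system in a and b:
  b = (1010 − 750) / (log₂ 32 − log₂ 8) = 260 / (5 − 3) = 130 ms/bit
  a = 750 − 130 × 3 = 360 ms
Then RT(2) = 360 + 130 × log₂ 2 = 360 + 130 × 1 ≈ 490.000 ms.

490 ms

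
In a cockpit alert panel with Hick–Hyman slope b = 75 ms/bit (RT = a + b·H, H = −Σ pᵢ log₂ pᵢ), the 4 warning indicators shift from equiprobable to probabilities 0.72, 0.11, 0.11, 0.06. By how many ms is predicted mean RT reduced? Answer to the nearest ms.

54 ms

The RT saving is b·ΔH. Equiprobable H₀ = log₂(4) = 2.0000 bits; with the given probabilities H = 1.2853 bits.
b·(H₀ − H) = 75 × (2.0000 − 1.2853) = 53.60 ms.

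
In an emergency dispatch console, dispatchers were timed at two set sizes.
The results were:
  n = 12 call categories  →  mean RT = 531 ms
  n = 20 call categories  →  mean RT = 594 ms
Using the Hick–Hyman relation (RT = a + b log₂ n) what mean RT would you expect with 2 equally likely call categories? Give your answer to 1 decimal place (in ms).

310.0 ms

With log₂ n on the abscissa the relation is linear; from the two conditions:
  b = (594 − 531) / (log₂ 20 − log₂ 12) = 63 / (4.3219 − 3.5850) = 85.486 ms/bit
  a = 531 − 85.486 × 3.5850 = 224.537 ms
Then RT(2) = 224.537 + 85.486 × log₂ 2 = 224.537 + 85.486 × 1 ≈ 310.023 ms.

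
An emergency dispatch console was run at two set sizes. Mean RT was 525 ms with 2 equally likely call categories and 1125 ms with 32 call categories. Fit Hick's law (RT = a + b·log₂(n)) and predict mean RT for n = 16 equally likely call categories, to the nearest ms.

Fit slope and intercept:
  b = (1125 − 525) / (log₂ 32 − log₂ 2) = 600 / (5 − 1) = 150 ms/bit
  a = 525 − 150 × 1 = 375 ms
Then RT(16) = 375 + 150 × log₂ 16 = 375 + 150 × 4 ≈ 975.000 ms.

975 ms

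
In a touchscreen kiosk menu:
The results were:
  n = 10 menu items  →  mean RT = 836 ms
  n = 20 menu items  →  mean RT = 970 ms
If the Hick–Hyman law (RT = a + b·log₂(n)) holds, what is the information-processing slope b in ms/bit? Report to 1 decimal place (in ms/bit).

134.0 ms/bit

The slope on a log₂ axis is (970 − 836) / (4.3219 − 3.3219) = 134.000 ms/bit.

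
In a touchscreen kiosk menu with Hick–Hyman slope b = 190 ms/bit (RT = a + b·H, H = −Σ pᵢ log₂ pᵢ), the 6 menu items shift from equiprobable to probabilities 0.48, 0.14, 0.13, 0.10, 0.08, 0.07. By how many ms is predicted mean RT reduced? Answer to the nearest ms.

The RT saving is b·ΔH. Equiprobable H₀ = log₂(6) = 2.5850 bits; with the given probabilities H = 2.1803 bits.
b·(H₀ − H) = 190 × (2.5850 − 2.1803) = 76.89 ms.

77 ms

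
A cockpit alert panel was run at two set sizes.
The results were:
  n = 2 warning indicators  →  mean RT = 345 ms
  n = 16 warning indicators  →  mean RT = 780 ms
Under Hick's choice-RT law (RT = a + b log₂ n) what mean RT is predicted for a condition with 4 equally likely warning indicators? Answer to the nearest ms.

Fit slope and intercept:
  b = (780 − 345) / (log₂ 16 − log₂ 2) = 435 / (4 − 1) = 145 ms/bit
  a = 345 − 145 × 1 = 200 ms
Then RT(4) = 200 + 145 × log₂ 4 = 200 + 145 × 2 ≈ 490.000 ms.

490 ms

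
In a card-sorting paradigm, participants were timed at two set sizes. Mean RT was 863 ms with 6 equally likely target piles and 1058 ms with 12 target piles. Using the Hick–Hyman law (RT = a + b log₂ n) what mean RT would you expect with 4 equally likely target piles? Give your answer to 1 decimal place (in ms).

748.9 ms

With log₂ n on the abscissa the relation is linear; from the two conditions:
  b = (1058 − 863) / (log₂ 12 − log₂ 6) = 195 / (3.5850 − 2.5850) = 195.000 ms/bit
  a = 863 − 195.000 × 2.5850 = 358.932 ms
Then RT(4) = 358.932 + 195.000 × log₂ 4 = 358.932 + 195.000 × 2 ≈ 748.932 ms.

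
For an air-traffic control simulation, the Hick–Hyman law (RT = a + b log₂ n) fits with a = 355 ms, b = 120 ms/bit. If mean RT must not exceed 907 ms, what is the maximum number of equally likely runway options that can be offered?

Information budget: (907 − 355)/120 = 4.6000 bits, so n ≤ 2^4.6000 = 24.251 → at most 24.

24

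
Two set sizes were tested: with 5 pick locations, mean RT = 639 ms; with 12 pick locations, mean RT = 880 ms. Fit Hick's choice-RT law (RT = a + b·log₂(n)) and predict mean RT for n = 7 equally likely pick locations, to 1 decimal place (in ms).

731.6 ms

Fit slope and intercept:
  b = (880 − 639) / (log₂ 12 − log₂ 5) = 241 / (3.5850 − 2.3219) = 190.810 ms/bit
  a = 639 − 190.810 × 2.3219 = 195.952 ms
Then RT(7) = 195.952 + 190.810 × log₂ 7 = 195.952 + 190.810 × 2.8074 ≈ 731.624 ms.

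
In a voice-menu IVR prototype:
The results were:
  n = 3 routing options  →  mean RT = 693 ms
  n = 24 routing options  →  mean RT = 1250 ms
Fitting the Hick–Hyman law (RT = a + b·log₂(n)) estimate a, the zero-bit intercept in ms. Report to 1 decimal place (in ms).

398.7 ms

The slope on a log₂ axis is (1250 − 693) / (4.5850 − 1.5850) = 185.667 ms/bit.
Intercept: a = 693 − 185.667·log₂(3) = 398.725 ms.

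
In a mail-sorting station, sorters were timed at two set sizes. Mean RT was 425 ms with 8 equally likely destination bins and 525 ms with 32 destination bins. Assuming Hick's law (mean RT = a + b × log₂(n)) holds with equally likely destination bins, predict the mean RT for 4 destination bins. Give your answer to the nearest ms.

375 ms

Fit slope and intercept:
  b = (525 − 425) / (log₂ 32 − log₂ 8) = 100 / (5 − 3) = 50 ms/bit
  a = 425 − 50 × 3 = 275 ms
Then RT(4) = 275 + 50 × log₂ 4 = 275 + 50 × 2 ≈ 375.000 ms.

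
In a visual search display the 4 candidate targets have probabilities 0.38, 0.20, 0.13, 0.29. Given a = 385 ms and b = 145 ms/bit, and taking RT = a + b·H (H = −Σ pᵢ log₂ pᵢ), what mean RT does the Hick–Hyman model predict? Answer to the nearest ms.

Entropy contributions −pᵢ log₂ pᵢ: 0.5305, 0.4644, 0.3826, 0.5179; sum H = 1.8954 bits.
RT = a + bH = 385 + 145·1.8954 = 659.83 ms.

660 ms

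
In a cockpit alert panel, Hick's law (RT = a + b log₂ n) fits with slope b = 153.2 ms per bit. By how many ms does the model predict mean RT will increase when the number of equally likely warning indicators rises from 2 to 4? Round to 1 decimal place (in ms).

Only the slope matters, since a is common to both: ΔRT = b·log₂(n₂/n₁).
log₂(4) − log₂(2) = log₂(4/2) = log₂(2) = 1.
ΔRT = 153.2 × 1.0000 = 153.200 ms.

153.2 ms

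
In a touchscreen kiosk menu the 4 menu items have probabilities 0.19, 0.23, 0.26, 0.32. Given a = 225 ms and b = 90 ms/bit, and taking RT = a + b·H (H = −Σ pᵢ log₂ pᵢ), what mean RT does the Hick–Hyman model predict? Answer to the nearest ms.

Entropy contributions −pᵢ log₂ pᵢ: 0.4552, 0.4877, 0.5053, 0.5260; sum H = 1.9742 bits.
RT = a + bH = 225 + 90·1.9742 = 402.68 ms.

403 ms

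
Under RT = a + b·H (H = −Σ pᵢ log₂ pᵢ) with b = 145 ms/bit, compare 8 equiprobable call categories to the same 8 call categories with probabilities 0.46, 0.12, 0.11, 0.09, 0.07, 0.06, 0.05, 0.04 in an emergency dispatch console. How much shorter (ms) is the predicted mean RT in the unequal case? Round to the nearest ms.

78 ms

Equiprobable entropy H₀ = log₂ 8 = 3.0000 bits.
Skewed entropy H = −Σ pᵢ log₂ pᵢ = 2.4593 bits.
ΔRT = b·(H₀ − H) = 145 × 0.5407 = 78.40 ms.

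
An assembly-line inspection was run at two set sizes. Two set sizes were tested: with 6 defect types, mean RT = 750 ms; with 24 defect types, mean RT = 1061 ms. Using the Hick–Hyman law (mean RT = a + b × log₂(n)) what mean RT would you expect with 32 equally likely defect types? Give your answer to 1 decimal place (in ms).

1125.5 ms

RT is linear in log₂ n, so two points fix the line:
  b = (1061 − 750) / (log₂ 24 − log₂ 6) = 311 / (4.5850 − 2.5850) = 155.500 ms/bit
  a = 750 − 155.500 × 2.5850 = 348.038 ms
Then RT(32) = 348.038 + 155.500 × log₂ 32 = 348.038 + 155.500 × 5 ≈ 1125.538 ms.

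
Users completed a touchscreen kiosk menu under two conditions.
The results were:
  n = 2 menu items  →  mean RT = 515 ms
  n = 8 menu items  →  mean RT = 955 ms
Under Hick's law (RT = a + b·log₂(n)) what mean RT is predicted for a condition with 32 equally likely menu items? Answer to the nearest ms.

1395 ms

RT is linear in log₂ n, so two points fix the line:
  b = (955 − 515) / (log₂ 8 − log₂ 2) = 440 / (3 − 1) = 220 ms/bit
  a = 515 − 220 × 1 = 295 ms
Then RT(32) = 295 + 220 × log₂ 32 = 295 + 220 × 5 ≈ 1395.000 ms.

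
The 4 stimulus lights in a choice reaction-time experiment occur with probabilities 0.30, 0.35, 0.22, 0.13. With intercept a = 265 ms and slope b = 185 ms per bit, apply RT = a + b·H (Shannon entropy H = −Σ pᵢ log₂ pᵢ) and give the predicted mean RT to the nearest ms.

619 ms

H = 0.30·log₂(1/0.30) + 0.35·log₂(1/0.35) + 0.22·log₂(1/0.22) + 0.13·log₂(1/0.13) = 1.9144 bits.
RT = 265 + 185 × 1.9144 = 619.17 ms.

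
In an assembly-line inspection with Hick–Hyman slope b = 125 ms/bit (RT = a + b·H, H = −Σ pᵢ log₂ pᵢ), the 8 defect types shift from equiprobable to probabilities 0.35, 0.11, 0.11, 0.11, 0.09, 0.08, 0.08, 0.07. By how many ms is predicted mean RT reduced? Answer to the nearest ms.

32 ms

Equiprobable entropy H₀ = log₂ 8 = 3.0000 bits.
Skewed entropy H = −Σ pᵢ log₂ pᵢ = 2.7452 bits.
ΔRT = b·(H₀ − H) = 125 × 0.2548 = 31.85 ms.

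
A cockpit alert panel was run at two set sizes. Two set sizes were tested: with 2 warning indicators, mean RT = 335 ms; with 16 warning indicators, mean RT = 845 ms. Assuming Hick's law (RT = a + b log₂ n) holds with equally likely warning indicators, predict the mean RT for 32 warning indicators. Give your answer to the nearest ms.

RT is linear in log₂ n, so two points fix the line:
  b = (845 − 335) / (log₂ 16 − log₂ 2) = 510 / (4 − 1) = 170 ms/bit
  a = 335 − 170 × 1 = 165 ms
Then RT(32) = 165 + 170 × log₂ 32 = 165 + 170 × 5 ≈ 1015.000 ms.

1015 ms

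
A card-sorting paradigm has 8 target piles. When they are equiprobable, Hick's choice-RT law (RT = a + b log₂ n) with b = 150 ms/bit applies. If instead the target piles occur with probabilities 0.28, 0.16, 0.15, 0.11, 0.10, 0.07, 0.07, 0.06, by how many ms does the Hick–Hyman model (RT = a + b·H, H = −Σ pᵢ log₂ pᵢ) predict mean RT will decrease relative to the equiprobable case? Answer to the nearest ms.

Equiprobable entropy H₀ = log₂ 8 = 3.0000 bits.
Skewed entropy H = −Σ pᵢ log₂ pᵢ = 2.8109 bits.
ΔRT = b·(H₀ − H) = 150 × 0.1891 = 28.36 ms.

28 ms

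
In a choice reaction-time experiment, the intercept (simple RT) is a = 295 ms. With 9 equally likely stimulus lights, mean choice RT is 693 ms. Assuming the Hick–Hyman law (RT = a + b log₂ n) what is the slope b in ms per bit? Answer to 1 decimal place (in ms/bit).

125.6 ms/bit

b = (693 − 295) / log₂(9) = 398 / 3.1699 = 125.555 ms/bit.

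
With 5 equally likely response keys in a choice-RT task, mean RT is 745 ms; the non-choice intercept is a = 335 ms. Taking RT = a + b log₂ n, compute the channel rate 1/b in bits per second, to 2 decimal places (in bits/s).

Choice component = 745 − 335 = 410 ms over log₂(5) = 2.3219 bits.
b = 410 / 2.3219 = 176.577 ms/bit, so 1/b = 5.663 bits/s.

5.66 bits/s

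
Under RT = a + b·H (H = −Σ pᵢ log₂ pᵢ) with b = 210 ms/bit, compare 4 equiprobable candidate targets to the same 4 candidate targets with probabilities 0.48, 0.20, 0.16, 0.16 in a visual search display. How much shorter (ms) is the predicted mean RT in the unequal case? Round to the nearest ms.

Equiprobable entropy H₀ = log₂ 4 = 2.0000 bits.
Skewed entropy H = −Σ pᵢ log₂ pᵢ = 1.8187 bits.
ΔRT = b·(H₀ − H) = 210 × 0.1813 = 38.08 ms.

38 ms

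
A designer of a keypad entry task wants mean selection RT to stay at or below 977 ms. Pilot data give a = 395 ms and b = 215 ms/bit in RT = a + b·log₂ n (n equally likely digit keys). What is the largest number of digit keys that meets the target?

6

Information budget: (977 − 395)/215 = 2.7070 bits, so n ≤ 2^2.7070 = 6.530 → at most 6.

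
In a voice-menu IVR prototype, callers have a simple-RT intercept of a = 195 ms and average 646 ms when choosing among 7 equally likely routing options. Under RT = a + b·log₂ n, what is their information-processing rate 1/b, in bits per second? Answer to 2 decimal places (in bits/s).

Choice component = 646 − 195 = 451 ms over log₂(7) = 2.8074 bits.
b = 451 / 2.8074 = 160.649 ms/bit, so 1/b = 6.225 bits/s.

6.22 bits/s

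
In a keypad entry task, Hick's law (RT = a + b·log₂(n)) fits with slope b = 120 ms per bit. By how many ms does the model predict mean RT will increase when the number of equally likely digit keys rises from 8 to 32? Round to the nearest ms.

240 ms

The intercept a cancels: ΔRT = b·(log₂ n₂ − log₂ n₁) = b·log₂(n₂/n₁).
log₂(32) − log₂(8) = log₂(32/8) = log₂(4) = 2.
ΔRT = 120 × 2.0000 = 240.000 ms.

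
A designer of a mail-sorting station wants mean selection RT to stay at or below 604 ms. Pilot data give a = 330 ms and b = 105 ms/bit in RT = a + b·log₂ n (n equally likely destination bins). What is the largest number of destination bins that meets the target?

Information budget: (604 − 330)/105 = 2.6095 bits, so n ≤ 2^2.6095 = 6.103 → at most 6.

6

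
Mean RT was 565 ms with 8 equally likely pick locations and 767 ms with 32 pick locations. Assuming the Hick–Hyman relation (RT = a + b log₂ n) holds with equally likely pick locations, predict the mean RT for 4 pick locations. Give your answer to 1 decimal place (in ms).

464.0 ms

With log₂ n on the abscissa the relation is linear; from the two conditions:
  b = (767 − 565) / (log₂ 32 − log₂ 8) = 202 / (5 − 3) = 101.000 ms/bit
  a = 565 − 101.000 × 3 = 262.000 ms
Then RT(4) = 262.000 + 101.000 × log₂ 4 = 262.000 + 101.000 × 2 ≈ 464.000 ms.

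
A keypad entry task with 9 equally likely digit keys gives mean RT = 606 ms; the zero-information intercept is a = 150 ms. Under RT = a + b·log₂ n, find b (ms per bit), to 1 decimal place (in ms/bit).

143.9 ms/bit

b = (606 − 150) / log₂(9) = 456 / 3.1699 = 143.852 ms/bit.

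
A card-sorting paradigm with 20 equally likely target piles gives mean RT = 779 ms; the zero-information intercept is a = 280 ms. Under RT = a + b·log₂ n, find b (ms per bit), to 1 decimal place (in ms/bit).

115.5 ms/bit

20 alternatives carry log₂ 20 = 4.3219 bits; the choice cost is 779 − 280 = 499 ms, so b = 499/4.3219 = 115.458 ms/bit.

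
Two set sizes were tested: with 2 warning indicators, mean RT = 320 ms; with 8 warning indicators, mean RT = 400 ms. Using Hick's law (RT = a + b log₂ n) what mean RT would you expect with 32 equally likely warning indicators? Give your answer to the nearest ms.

RT is linear in log₂ n, so two points fix the line:
  b = (400 − 320) / (log₂ 8 − log₂ 2) = 80 / (3 − 1) = 40 ms/bit
  a = 320 − 40 × 1 = 280 ms
Then RT(32) = 280 + 40 × log₂ 32 = 280 + 40 × 5 ≈ 480.000 ms.

480 ms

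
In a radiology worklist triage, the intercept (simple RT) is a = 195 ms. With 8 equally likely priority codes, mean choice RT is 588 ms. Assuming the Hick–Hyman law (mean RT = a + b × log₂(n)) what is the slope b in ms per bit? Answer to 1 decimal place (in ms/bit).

b = (588 − 195) / log₂(8) = 393 / 3 = 131.000 ms/bit.

131.0 ms/bit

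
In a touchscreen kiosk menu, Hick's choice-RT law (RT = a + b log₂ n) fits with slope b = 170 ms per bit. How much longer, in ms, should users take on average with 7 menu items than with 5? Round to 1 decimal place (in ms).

The intercept a cancels: ΔRT = b·(log₂ n₂ − log₂ n₁) = b·log₂(n₂/n₁).
log₂(7) − log₂(5) = 2.8074 − 2.3219 = 0.4854.
ΔRT = 170 × 0.4854 = 82.523 ms.

82.5 ms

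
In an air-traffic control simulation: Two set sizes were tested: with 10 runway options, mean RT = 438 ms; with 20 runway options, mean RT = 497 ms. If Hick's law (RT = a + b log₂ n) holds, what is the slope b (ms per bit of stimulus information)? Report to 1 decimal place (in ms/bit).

Slope: b = (497 − 438) / (log₂ 20 − log₂ 10) = 59/1.0000 = 59.000 ms/bit.

59.0 ms/bit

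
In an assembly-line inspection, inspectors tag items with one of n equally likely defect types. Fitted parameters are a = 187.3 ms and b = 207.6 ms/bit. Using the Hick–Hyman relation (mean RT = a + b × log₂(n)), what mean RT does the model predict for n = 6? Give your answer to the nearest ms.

log₂(6) = 2.5850 bits, so RT = 187.3 + 207.6 × 2.5850 ≈ 723.938 ms.

724 ms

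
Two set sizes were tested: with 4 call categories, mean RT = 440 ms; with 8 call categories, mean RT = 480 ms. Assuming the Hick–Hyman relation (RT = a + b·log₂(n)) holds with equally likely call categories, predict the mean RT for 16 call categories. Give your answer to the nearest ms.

520 ms

Fit slope and intercept:
  b = (480 − 440) / (log₂ 8 − log₂ 4) = 40 / (3 − 2) = 40 ms/bit
  a = 440 − 40 × 2 = 360 ms
Then RT(16) = 360 + 40 × log₂ 16 = 360 + 40 × 4 ≈ 520.000 ms.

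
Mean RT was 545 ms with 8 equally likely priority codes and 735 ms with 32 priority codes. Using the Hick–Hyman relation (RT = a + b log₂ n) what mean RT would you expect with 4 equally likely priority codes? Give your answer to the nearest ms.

With log₂ n on the abscissa the relation is linear; from the two conditions:
  b = (735 − 545) / (log₂ 32 − log₂ 8) = 190 / (5 − 3) = 95 ms/bit
  a = 545 − 95 × 3 = 260 ms
Then RT(4) = 260 + 95 × log₂ 4 = 260 + 95 × 2 ≈ 450.000 ms.

450 ms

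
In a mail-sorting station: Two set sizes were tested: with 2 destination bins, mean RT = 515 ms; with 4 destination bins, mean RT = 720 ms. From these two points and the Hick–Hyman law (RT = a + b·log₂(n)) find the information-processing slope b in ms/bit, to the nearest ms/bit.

205 ms/bit

The slope on a log₂ axis is (720 − 515) / (2 − 1) = 205 ms/bit.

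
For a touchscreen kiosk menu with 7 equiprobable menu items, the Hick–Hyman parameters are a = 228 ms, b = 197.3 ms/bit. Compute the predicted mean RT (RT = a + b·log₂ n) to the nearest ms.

782 ms

log₂(7) = 2.8074 bits, so RT = 228 + 197.3 × 2.8074 ≈ 781.891 ms.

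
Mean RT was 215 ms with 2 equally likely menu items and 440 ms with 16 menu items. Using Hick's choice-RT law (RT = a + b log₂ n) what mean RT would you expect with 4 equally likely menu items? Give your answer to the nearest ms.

Fit slope and intercept:
  b = (440 − 215) / (log₂ 16 − log₂ 2) = 225 / (4 − 1) = 75 ms/bit
  a = 215 − 75 × 1 = 140 ms
Then RT(4) = 140 + 75 × log₂ 4 = 140 + 75 × 2 ≈ 290.000 ms.

290 ms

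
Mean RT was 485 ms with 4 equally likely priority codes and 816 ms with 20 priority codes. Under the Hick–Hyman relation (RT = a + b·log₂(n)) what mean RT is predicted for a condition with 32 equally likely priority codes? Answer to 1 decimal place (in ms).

912.7 ms

Fit slope and intercept:
  b = (816 − 485) / (log₂ 20 − log₂ 4) = 331 / (4.3219 − 2) = 142.554 ms/bit
  a = 485 − 142.554 × 2 = 199.892 ms
Then RT(32) = 199.892 + 142.554 × log₂ 32 = 199.892 + 142.554 × 5 ≈ 912.662 ms.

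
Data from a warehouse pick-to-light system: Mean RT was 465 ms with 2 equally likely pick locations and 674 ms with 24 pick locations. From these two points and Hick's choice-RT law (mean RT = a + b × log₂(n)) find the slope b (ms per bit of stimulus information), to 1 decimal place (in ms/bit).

58.3 ms/bit

b = (RT₂ − RT₁)/(log₂ n₂ − log₂ n₁) = (674 − 465)/(4.5850 − 1) = 58.299 ms/bit.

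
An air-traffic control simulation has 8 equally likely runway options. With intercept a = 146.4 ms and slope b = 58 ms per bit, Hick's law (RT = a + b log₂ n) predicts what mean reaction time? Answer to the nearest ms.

320 ms

log₂(8) = 3 bits, so RT = 146.4 + 58 × 3 ≈ 320.400 ms.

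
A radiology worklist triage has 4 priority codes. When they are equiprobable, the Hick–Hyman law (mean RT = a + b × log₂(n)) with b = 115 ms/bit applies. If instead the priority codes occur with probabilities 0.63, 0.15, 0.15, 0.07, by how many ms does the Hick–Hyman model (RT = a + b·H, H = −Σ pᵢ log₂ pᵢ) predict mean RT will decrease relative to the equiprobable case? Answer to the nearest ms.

Equiprobable entropy H₀ = log₂ 4 = 2.0000 bits.
Skewed entropy H = −Σ pᵢ log₂ pᵢ = 1.5096 bits.
ΔRT = b·(H₀ − H) = 115 × 0.4904 = 56.40 ms.

56 ms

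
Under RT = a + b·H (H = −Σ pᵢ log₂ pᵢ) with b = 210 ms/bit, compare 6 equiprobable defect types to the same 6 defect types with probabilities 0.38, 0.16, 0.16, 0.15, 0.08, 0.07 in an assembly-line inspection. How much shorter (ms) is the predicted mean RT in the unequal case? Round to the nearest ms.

Equiprobable entropy H₀ = log₂ 6 = 2.5850 bits.
Skewed entropy H = −Σ pᵢ log₂ pᵢ = 2.3471 bits.
ΔRT = b·(H₀ − H) = 210 × 0.2379 = 49.95 ms.

50 ms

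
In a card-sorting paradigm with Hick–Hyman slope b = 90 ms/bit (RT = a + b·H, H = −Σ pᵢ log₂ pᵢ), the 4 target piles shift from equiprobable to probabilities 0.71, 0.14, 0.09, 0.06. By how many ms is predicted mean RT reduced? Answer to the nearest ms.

The RT saving is b·ΔH. Equiprobable H₀ = log₂(4) = 2.0000 bits; with the given probabilities H = 1.3041 bits.
b·(H₀ − H) = 90 × (2.0000 − 1.3041) = 62.63 ms.

63 ms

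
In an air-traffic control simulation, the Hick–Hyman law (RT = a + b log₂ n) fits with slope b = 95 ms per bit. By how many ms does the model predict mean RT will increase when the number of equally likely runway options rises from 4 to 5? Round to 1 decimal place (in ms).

30.6 ms

ΔRT = (a + b log₂ n₂) − (a + b log₂ n₁) = b·(log₂ n₂ − log₂ n₁).
log₂(5) − log₂(4) = 2.3219 − 2 = 0.3219.
ΔRT = 95 × 0.3219 = 30.583 ms.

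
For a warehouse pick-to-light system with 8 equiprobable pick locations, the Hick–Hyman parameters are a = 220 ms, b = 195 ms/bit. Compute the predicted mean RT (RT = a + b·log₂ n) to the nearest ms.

805 ms

log₂(8) = 3 bits, so RT = 220 + 195 × 3 ≈ 805.000 ms.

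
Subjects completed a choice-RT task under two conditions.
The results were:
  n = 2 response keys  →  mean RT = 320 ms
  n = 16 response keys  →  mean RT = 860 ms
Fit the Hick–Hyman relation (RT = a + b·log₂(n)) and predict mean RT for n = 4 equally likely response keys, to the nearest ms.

500 ms

With log₂ n on the abscissa the relation is linear; from the two conditions:
  b = (860 − 320) / (log₂ 16 − log₂ 2) = 540 / (4 − 1) = 180 ms/bit
  a = 320 − 180 × 1 = 140 ms
Then RT(4) = 140 + 180 × log₂ 4 = 140 + 180 × 2 ≈ 500.000 ms.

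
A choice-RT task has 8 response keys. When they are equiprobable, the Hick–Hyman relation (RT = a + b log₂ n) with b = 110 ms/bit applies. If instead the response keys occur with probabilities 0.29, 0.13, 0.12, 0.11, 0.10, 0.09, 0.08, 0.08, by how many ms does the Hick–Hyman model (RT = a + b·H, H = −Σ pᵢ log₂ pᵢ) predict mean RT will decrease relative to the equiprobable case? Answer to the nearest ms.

Equiprobable entropy H₀ = log₂ 8 = 3.0000 bits.
Skewed entropy H = −Σ pᵢ log₂ pᵢ = 2.8458 bits.
ΔRT = b·(H₀ − H) = 110 × 0.1542 = 16.97 ms.

17 ms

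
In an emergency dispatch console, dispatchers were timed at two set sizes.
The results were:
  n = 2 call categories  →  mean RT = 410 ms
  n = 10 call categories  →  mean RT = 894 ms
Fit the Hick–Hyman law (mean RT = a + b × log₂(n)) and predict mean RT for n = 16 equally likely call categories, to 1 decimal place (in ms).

With log₂ n on the abscissa the relation is linear; from the two conditions:
  b = (894 − 410) / (log₂ 10 − log₂ 2) = 484 / (3.3219 − 1) = 208.447 ms/bit
  a = 410 − 208.447 × 1 = 201.553 ms
Then RT(16) = 201.553 + 208.447 × log₂ 16 = 201.553 + 208.447 × 4 ≈ 1035.342 ms.

1035.3 ms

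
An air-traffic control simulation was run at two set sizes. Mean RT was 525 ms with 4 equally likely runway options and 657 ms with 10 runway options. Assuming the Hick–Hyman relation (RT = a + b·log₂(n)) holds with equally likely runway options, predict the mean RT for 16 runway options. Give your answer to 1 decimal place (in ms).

RT is linear in log₂ n, so two points fix the line:
  b = (657 − 525) / (log₂ 10 − log₂ 4) = 132 / (3.3219 − 2) = 99.854 ms/bit
  a = 525 − 99.854 × 2 = 325.292 ms
Then RT(16) = 325.292 + 99.854 × log₂ 16 = 325.292 + 99.854 × 4 ≈ 724.708 ms.

724.7 ms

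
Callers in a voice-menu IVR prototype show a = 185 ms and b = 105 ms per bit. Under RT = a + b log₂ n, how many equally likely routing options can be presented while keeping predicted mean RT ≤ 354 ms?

3

Information budget: (354 − 185)/105 = 1.6095 bits, so n ≤ 2^1.6095 = 3.052 → at most 3.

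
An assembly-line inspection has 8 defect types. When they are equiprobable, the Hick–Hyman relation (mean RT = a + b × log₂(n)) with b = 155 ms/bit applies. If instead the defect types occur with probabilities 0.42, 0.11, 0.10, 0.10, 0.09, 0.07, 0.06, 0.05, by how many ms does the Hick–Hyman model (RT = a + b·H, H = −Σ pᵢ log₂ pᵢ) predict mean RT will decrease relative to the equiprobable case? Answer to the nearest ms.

65 ms

The RT saving is b·ΔH. Equiprobable H₀ = log₂(8) = 3.0000 bits; with the given probabilities H = 2.5812 bits.
b·(H₀ − H) = 155 × (3.0000 − 2.5812) = 64.92 ms.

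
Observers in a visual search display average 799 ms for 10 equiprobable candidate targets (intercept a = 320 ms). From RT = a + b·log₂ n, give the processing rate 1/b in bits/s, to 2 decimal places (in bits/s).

6.94 bits/s

Choice component = 799 − 320 = 479 ms over log₂(10) = 3.3219 bits.
b = 479 / 3.3219 = 144.193 ms/bit, so 1/b = 6.935 bits/s.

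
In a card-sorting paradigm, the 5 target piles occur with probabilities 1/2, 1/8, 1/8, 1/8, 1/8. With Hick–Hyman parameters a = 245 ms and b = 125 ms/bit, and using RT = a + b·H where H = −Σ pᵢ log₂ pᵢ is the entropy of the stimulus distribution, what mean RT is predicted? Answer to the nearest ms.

495 ms

H = −Σ pᵢ log₂ pᵢ = 0.5·1 + 0.125·3 + 0.125·3 + 0.125·3 + 0.125·3 = 2.000 bits.
RT = 245 + 125 × 2.000 = 495.00 ms.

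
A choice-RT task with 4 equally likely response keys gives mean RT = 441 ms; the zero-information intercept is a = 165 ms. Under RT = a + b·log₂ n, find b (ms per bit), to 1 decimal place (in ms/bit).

b = (441 − 165) / log₂(4) = 276 / 2 = 138.000 ms/bit.

138.0 ms/bit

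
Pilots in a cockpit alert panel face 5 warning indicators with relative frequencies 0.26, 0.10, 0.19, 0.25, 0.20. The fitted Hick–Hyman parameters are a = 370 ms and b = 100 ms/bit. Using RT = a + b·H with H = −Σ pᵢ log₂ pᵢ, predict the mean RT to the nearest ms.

596 ms

H = 0.26·log₂(1/0.26) + 0.10·log₂(1/0.10) + 0.19·log₂(1/0.19) + 0.25·log₂(1/0.25) + 0.20·log₂(1/0.20) = 2.2571 bits.
RT = 370 + 100 × 2.2571 = 595.71 ms.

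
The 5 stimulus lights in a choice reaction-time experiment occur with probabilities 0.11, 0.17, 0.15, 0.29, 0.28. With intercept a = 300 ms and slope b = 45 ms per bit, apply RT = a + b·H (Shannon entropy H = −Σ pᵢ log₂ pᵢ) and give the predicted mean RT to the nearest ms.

Entropy contributions −pᵢ log₂ pᵢ: 0.3503, 0.4346, 0.4105, 0.5179, 0.5142; sum H = 2.2275 bits.
RT = a + bH = 300 + 45·2.2275 = 400.24 ms.

400 ms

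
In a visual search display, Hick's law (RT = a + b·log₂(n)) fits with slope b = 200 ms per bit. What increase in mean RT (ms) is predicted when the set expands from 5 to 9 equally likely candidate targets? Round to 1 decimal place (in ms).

Only the slope matters, since a is common to both: ΔRT = b·log₂(n₂/n₁).
log₂(9) − log₂(5) = 3.1699 − 2.3219 = 0.8480.
ΔRT = 200 × 0.8480 = 169.599 ms.

169.6 ms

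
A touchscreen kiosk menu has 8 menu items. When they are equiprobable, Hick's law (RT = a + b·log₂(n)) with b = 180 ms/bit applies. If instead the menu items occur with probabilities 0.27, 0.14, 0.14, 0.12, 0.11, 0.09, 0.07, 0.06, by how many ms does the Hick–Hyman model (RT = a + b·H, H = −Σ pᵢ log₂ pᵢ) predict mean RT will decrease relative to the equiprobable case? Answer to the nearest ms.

28 ms

Equiprobable entropy H₀ = log₂ 8 = 3.0000 bits.
Skewed entropy H = −Σ pᵢ log₂ pᵢ = 2.8463 bits.
ΔRT = b·(H₀ − H) = 180 × 0.1537 = 27.66 ms.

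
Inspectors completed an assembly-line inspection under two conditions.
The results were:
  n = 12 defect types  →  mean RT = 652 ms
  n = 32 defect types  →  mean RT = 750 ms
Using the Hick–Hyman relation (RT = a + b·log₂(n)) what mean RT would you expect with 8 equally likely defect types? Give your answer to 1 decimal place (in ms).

Fit slope and intercept:
  b = (750 − 652) / (log₂ 32 − log₂ 12) = 98 / (5 − 3.5850) = 69.256 ms/bit
  a = 652 − 69.256 × 3.5850 = 403.719 ms
Then RT(8) = 403.719 + 69.256 × log₂ 8 = 403.719 + 69.256 × 3 ≈ 611.488 ms.

611.5 ms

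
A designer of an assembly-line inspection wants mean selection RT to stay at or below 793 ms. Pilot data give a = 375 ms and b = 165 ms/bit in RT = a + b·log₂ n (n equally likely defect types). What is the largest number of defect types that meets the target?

165·log₂ n ≤ 793 − 375 = 418, giving log₂ n ≤ 2.5333 and n ≤ 5.789. The largest whole number is 5.

5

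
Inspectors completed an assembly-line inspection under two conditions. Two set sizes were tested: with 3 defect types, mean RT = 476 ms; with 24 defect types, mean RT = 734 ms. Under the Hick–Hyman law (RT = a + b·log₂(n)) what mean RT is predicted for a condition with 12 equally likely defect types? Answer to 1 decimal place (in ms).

RT is linear in log₂ n, so two points fix the line:
  b = (734 − 476) / (log₂ 24 − log₂ 3) = 258 / (4.5850 − 1.5850) = 86.000 ms/bit
  a = 476 − 86.000 × 1.5850 = 339.693 ms
Then RT(12) = 339.693 + 86.000 × log₂ 12 = 339.693 + 86.000 × 3.5850 ≈ 648.000 ms.

648.0 ms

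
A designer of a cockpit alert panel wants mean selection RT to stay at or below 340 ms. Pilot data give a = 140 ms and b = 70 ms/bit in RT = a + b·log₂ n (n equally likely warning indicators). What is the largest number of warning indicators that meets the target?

7

Information budget: (340 − 140)/70 = 2.8571 bits, so n ≤ 2^2.8571 = 7.246 → at most 7.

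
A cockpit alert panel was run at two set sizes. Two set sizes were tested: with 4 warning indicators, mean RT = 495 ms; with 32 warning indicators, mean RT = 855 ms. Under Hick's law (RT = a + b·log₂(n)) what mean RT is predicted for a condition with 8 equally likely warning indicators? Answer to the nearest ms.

With log₂ n on the abscissa the relation is linear; from the two conditions:
  b = (855 − 495) / (log₂ 32 − log₂ 4) = 360 / (5 − 2) = 120 ms/bit
  a = 495 − 120 × 2 = 255 ms
Then RT(8) = 255 + 120 × log₂ 8 = 255 + 120 × 3 ≈ 615.000 ms.

615 ms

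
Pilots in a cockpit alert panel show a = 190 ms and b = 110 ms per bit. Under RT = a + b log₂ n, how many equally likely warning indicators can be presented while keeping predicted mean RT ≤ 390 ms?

3

Set 190 + 110·log₂ n ≤ 390 → log₂ n ≤ (390 − 190)/110 = 1.8182.
So n ≤ 2^1.8182 = 3.526; the largest integer n is 3.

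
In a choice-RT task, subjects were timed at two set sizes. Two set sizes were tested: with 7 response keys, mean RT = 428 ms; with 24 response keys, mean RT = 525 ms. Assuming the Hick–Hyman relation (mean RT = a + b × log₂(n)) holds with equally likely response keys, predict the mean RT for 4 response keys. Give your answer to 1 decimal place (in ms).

With log₂ n on the abscissa the relation is linear; from the two conditions:
  b = (525 − 428) / (log₂ 24 − log₂ 7) = 97 / (4.5850 − 2.8074) = 54.568 ms/bit
  a = 428 − 54.568 × 2.8074 = 274.809 ms
Then RT(4) = 274.809 + 54.568 × log₂ 4 = 274.809 + 54.568 × 2 ≈ 383.944 ms.

383.9 ms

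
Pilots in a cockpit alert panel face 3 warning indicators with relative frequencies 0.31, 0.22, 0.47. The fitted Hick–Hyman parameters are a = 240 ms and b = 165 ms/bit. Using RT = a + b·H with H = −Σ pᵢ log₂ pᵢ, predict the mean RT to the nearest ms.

H = 0.31·log₂(1/0.31) + 0.22·log₂(1/0.22) + 0.47·log₂(1/0.47) = 1.5163 bits.
RT = 240 + 165 × 1.5163 = 490.19 ms.

490 ms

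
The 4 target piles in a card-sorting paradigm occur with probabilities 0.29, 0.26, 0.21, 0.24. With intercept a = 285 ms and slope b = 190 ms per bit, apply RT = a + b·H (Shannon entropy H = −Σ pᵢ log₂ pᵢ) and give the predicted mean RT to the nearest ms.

H = 0.29·log₂(1/0.29) + 0.26·log₂(1/0.26) + 0.21·log₂(1/0.21) + 0.24·log₂(1/0.24) = 1.9901 bits.
RT = 285 + 190 × 1.9901 = 663.13 ms.

663 ms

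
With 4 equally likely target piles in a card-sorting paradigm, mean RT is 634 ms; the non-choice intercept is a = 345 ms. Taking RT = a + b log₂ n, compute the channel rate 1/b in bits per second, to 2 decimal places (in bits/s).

b = (634 − 345)/log₂ 4 = 289/2 = 144.500 ms per bit = 0.14450 s/bit; the reciprocal is 6.920 bits/s.

6.92 bits/s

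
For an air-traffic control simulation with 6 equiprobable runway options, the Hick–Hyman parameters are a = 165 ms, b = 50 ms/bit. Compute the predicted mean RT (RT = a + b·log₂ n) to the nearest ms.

294 ms

log₂(6) = 2.5850 bits, so RT = 165 + 50 × 2.5850 ≈ 294.248 ms.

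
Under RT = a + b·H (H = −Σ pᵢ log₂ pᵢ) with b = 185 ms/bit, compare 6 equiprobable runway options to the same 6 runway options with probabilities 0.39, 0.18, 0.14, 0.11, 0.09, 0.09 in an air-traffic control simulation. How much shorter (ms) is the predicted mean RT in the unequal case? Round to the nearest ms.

44 ms

The RT saving is b·ΔH. Equiprobable H₀ = log₂(6) = 2.5850 bits; with the given probabilities H = 2.3478 bits.
b·(H₀ − H) = 185 × (2.5850 − 2.3478) = 43.87 ms.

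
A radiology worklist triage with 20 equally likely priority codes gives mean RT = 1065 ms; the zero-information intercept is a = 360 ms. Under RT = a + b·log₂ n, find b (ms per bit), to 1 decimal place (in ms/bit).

20 alternatives carry log₂ 20 = 4.3219 bits; the choice cost is 1065 − 360 = 705 ms, so b = 705/4.3219 = 163.122 ms/bit.

163.1 ms/bit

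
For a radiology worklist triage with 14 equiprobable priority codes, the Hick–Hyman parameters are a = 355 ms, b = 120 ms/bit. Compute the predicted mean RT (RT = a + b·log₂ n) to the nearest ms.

812 ms

log₂(14) = 3.8074 bits, so RT = 355 + 120 × 3.8074 ≈ 811.883 ms.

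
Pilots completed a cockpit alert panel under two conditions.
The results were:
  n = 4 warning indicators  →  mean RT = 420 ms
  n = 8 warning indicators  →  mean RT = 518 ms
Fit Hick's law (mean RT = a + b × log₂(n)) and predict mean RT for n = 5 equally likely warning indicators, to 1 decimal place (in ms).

Fit slope and intercept:
  b = (518 − 420) / (log₂ 8 − log₂ 4) = 98 / (3 − 2) = 98.000 ms/bit
  a = 420 − 98.000 × 2 = 224.000 ms
Then RT(5) = 224.000 + 98.000 × log₂ 5 = 224.000 + 98.000 × 2.3219 ≈ 451.549 ms.

451.5 ms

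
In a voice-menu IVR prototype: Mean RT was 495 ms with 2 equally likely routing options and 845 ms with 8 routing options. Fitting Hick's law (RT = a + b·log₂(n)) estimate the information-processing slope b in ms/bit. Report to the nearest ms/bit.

The slope on a log₂ axis is (845 − 495) / (3 − 1) = 175 ms/bit.

175 ms/bit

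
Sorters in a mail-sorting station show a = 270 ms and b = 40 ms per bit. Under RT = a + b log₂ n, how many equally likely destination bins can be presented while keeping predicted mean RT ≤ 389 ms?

7

Information budget: (389 − 270)/40 = 2.9750 bits, so n ≤ 2^2.9750 = 7.863 → at most 7.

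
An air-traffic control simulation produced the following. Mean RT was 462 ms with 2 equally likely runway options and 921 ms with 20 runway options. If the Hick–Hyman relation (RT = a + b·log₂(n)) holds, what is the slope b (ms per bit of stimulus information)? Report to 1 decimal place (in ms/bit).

b = (RT₂ − RT₁)/(log₂ n₂ − log₂ n₁) = (921 − 462)/(4.3219 − 1) = 138.173 ms/bit.

138.2 ms/bit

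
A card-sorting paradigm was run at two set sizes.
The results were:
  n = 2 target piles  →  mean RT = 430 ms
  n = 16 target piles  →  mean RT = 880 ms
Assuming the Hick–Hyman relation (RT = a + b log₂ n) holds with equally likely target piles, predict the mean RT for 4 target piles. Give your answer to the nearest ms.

580 ms

Fit slope and intercept:
  b = (880 − 430) / (log₂ 16 − log₂ 2) = 450 / (4 − 1) = 150 ms/bit
  a = 430 − 150 × 1 = 280 ms
Then RT(4) = 280 + 150 × log₂ 4 = 280 + 150 × 2 ≈ 580.000 ms.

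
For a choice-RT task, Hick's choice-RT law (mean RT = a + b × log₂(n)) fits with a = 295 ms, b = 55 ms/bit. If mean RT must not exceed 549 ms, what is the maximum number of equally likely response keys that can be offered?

24

55·log₂ n ≤ 549 − 295 = 254, giving log₂ n ≤ 4.6182 and n ≤ 24.559. The largest whole number is 24.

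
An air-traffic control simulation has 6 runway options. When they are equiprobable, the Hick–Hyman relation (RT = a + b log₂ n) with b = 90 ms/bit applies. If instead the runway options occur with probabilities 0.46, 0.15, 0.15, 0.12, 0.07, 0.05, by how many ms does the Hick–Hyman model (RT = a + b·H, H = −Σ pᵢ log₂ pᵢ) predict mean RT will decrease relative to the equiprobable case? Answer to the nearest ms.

36 ms

The RT saving is b·ΔH. Equiprobable H₀ = log₂(6) = 2.5850 bits; with the given probabilities H = 2.1881 bits.
b·(H₀ − H) = 90 × (2.5850 − 2.1881) = 35.71 ms.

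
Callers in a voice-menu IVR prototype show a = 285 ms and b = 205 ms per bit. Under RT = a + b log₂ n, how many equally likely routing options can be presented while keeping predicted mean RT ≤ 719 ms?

4

Set 285 + 205·log₂ n ≤ 719 → log₂ n ≤ (719 − 285)/205 = 2.1171.
So n ≤ 2^2.1171 = 4.338; the largest integer n is 4.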